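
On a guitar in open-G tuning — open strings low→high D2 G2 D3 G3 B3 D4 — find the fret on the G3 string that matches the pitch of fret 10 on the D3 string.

D3 at fret 10 is D3 + 10 semitones = C4.
The open G3 string is 5 semitones above the open D3, so the same pitch on the G3 string lies at fret 10 − 5 = 5.

5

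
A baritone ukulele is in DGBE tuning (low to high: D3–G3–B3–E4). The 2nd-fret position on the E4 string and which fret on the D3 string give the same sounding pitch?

E4 at fret 2 is E4 + 2 semitones = F#4.
The open D3 string is 14 semitones below the open E4, so the same pitch on the D3 string lies at fret 2 + 14 = 16.

16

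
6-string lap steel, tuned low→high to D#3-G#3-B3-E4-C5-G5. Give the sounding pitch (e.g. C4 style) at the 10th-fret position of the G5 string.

The open G5 string plus 10 semitones: G–G#–A–A#–…–D#–E–F.
The walk passes from B into C once, so the octave number goes from 5 to 6.

F6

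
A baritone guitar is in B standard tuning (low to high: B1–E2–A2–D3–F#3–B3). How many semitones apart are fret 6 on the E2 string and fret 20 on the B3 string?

E2 at fret 6 → A#2 (MIDI 46); B3 at fret 20 → G5 (MIDI 79).
46 − 79 = -33, so the two pitches are 33 semitones apart, with G5 the higher.

33 semitones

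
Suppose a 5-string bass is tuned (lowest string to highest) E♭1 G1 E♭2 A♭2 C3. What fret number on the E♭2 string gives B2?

8

B2 is 8 semitones above the open E♭2 (Eb–E–F–Gb–G–Ab–A–Bb–B), so it sits at fret 8.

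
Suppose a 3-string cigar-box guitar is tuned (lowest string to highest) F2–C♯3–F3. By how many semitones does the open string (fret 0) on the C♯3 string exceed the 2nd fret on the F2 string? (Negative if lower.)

6 semitones

C♯3 at fret 0 → C♯3 (MIDI 49); F2 at fret 2 → G2 (MIDI 43).
49 − 43 = 6, so the two pitches are 6 semitones apart.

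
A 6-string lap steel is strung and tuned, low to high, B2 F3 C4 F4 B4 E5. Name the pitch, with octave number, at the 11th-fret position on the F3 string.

E4

The open F3 string plus 11 semitones: F–F#–G–G#–…–D–D#–E.
The walk passes from B into C once, so the octave number goes from 3 to 4.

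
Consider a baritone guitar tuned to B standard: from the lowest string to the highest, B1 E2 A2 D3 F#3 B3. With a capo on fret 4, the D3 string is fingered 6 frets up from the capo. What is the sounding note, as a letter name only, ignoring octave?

C

The capo raises the open D3 by 4 semitones to F#3; fretting 6 more gives D3 + 4 + 6 = D3 + 10 semitones, landing on C.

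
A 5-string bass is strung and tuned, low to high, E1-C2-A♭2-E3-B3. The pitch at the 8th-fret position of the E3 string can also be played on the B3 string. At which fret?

Fret 8 on E3 is MIDI 52 + 8 = 60 (C4). On the B3 string (open MIDI 59), that pitch is 60 − 59 = fret 1.

1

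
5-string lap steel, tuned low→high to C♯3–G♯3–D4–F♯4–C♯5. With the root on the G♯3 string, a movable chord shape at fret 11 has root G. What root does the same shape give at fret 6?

Moving from fret 11 to fret 6 shifts the root by -5 semitones.
G down 5 semitones is D.

D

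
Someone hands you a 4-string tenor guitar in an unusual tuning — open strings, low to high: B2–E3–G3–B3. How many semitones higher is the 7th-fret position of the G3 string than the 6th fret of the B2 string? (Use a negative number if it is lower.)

G3 at fret 7 → D4 (MIDI 62); B2 at fret 6 → F3 (MIDI 53).
62 − 53 = 9, so the two pitches are 9 semitones apart.

9 semitones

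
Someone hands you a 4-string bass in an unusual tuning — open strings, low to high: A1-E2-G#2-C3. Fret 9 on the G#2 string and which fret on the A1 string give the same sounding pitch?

G#2 at fret 9 is G#2 + 9 semitones = F3.
The open A1 string is 11 semitones below the open G#2, so the same pitch on the A1 string lies at fret 9 + 11 = 20.

20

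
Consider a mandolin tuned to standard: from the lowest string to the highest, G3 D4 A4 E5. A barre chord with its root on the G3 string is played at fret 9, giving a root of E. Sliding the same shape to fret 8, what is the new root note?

Moving from fret 9 to fret 8 shifts the root by -1 semitone.
E down 1 semitone is D#.

D#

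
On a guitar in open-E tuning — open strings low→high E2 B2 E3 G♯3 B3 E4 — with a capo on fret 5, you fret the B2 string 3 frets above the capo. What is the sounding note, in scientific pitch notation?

G3

The capo raises the open B2 by 5 semitones to E3; fretting 3 more gives B2 + 5 + 3 = B2 + 8 semitones = G3.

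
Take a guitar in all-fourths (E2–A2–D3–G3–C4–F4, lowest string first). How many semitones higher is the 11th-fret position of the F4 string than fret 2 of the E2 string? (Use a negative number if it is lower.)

34 semitones

F4 at fret 11 → E5 (MIDI 76); E2 at fret 2 → F♯2 (MIDI 42).
76 − 42 = 34, so the two pitches are 34 semitones apart.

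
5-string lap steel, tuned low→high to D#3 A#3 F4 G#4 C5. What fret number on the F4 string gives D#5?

10

D#5 is 10 semitones above the open F4 (F–F#–G–G#–…–C#–D–D#), so it sits at fret 10.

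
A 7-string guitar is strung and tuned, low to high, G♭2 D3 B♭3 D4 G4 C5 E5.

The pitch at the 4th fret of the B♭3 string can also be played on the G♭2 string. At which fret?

20

Fret 4 on B♭3 is MIDI 58 + 4 = 62 (D4). On the G♭2 string (open MIDI 42), that pitch is 62 − 42 = fret 20.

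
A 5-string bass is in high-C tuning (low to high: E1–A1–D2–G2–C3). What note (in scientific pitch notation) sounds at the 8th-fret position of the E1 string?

The open E1 string plus 8 semitones: E–F–F#–G–G#–A–A#–B–C.
The walk passes from B into C once, so the octave number goes from 1 to 2.

C2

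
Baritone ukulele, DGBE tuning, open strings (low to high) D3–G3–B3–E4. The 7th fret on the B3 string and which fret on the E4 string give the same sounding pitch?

2

Fret 7 on B3 is MIDI 59 + 7 = 66 (F♯4). On the E4 string (open MIDI 64), that pitch is 66 − 64 = fret 2.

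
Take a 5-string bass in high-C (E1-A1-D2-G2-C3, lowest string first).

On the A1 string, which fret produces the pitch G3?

G3 is 22 semitones above the open A1 (A–A#–B–C–…–F–F#–G), so it sits at fret 22.

22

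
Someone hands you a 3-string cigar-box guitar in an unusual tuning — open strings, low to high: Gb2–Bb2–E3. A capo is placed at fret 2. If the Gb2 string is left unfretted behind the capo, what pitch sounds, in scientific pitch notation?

The capo raises the open Gb2 by 2 semitones to Ab2; fretting 0 more gives Gb2 + 2 + 0 = Gb2 + 2 semitones = Ab2.
(Also written G#.)

Ab2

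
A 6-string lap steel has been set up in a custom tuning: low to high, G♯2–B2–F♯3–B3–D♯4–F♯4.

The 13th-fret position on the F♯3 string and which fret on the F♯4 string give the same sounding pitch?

F♯3 at fret 13 is F♯3 + 13 semitones = G4.
The open F♯4 string is 12 semitones above the open F♯3, so the same pitch on the F♯4 string lies at fret 13 − 12 = 1.

1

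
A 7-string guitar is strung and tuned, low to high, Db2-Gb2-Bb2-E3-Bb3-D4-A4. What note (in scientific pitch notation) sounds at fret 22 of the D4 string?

Each fret is one semitone, so D4 + 22 = C6.

C6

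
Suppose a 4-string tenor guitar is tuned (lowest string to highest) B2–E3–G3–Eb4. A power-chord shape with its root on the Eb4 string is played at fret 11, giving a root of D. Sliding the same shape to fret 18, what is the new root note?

A

Moving from fret 11 to fret 18 shifts the root by 7 semitones.
D up 7 semitones is A.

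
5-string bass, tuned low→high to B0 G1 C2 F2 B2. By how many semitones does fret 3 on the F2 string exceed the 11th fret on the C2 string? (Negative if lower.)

F2 at fret 3 → Ab2 (MIDI 44); C2 at fret 11 → B2 (MIDI 47).
44 − 47 = -3, so the two pitches are 3 semitones apart.

-3 semitones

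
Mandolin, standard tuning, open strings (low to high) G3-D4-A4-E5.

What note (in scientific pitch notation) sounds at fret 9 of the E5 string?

C♯6

The open E5 string plus 9 semitones: E–F–F#–G–G#–A–A#–B–C–C#.
The walk passes from B into C once, so the octave number goes from 5 to 6.
(Equivalently spelled D♭6.)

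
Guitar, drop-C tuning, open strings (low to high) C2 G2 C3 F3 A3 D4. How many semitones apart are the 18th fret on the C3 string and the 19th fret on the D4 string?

C3 at fret 18 → F♯4 (MIDI 66); D4 at fret 19 → A5 (MIDI 81).
66 − 81 = -15, so the two pitches are 15 semitones apart, with A5 the higher.

15 semitones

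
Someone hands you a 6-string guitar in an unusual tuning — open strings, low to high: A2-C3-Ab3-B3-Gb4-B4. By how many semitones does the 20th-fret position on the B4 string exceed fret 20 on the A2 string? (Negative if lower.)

26 semitones

B4 at fret 20 → G6 (MIDI 91); A2 at fret 20 → F4 (MIDI 65).
91 − 65 = 26, so the two pitches are 26 semitones apart.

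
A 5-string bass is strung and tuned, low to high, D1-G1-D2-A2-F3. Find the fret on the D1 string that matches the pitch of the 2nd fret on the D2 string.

14

D2 at fret 2 is D2 + 2 semitones = E2.
The open D1 string is 12 semitones below the open D2, so the same pitch on the D1 string lies at fret 2 + 12 = 14.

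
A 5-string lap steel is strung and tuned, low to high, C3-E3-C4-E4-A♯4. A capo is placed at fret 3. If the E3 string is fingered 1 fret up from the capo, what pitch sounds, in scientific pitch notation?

The capo raises the open E3 by 3 semitones to G3; fretting 1 more gives E3 + 3 + 1 = E3 + 4 semitones = G♯3.

G♯3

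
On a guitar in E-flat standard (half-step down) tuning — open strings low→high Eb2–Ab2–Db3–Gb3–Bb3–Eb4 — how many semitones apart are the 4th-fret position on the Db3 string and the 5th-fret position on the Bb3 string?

10 semitones

Db3 at fret 4 → F3 (MIDI 53); Bb3 at fret 5 → Eb4 (MIDI 63).
53 − 63 = -10, so the two pitches are 10 semitones apart, with Eb4 the higher.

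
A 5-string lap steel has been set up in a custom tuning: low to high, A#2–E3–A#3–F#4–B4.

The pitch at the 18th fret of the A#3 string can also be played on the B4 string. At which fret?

5

Fret 18 on A#3 is MIDI 58 + 18 = 76 (E5). On the B4 string (open MIDI 71), that pitch is 76 − 71 = fret 5.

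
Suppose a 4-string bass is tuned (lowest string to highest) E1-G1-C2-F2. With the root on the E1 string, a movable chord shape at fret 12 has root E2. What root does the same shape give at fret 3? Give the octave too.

Moving from fret 12 to fret 3 shifts the root by -9 semitones.
E2 down 9 semitones is G1.

G1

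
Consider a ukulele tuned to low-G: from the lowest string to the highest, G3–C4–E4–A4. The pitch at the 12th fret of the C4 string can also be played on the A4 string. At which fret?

C4 at fret 12 is C4 + 12 semitones = C5.
The open A4 string is 9 semitones above the open C4, so the same pitch on the A4 string lies at fret 12 − 9 = 3.

3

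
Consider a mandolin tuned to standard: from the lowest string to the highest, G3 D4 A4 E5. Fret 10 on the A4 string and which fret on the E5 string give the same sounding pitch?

A4 at fret 10 is A4 + 10 semitones = G5.
The open E5 string is 7 semitones above the open A4, so the same pitch on the E5 string lies at fret 10 − 7 = 3.

3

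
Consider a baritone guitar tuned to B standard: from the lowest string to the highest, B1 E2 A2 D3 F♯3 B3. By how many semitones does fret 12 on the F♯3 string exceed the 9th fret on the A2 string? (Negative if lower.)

12 semitones

F♯3 at fret 12 → F♯4 (MIDI 66); A2 at fret 9 → F♯3 (MIDI 54).
66 − 54 = 12, so the two pitches are 12 semitones apart.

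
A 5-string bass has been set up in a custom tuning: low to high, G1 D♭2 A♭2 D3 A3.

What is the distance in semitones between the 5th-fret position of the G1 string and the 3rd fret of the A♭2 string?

G1 at fret 5 → C2 (MIDI 36); A♭2 at fret 3 → B2 (MIDI 47).
36 − 47 = -11, so the two pitches are 11 semitones apart, with B2 the higher.

11 semitones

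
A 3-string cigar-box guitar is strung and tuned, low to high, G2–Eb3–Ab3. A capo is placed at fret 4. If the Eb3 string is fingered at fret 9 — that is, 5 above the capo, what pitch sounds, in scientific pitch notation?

C4

The capo raises the open Eb3 by 4 semitones to G3; fretting 5 more gives Eb3 + 4 + 5 = Eb3 + 9 semitones = C4.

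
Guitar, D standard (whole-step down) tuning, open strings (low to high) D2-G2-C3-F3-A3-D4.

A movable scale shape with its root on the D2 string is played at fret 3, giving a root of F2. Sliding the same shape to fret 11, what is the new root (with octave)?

C#3

Moving from fret 3 to fret 11 shifts the root by 8 semitones.
F2 up 8 semitones is C#3.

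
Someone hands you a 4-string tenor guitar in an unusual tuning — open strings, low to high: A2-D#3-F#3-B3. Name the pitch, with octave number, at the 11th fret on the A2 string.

G#3

The open A2 string plus 11 semitones: A–A#–B–C–…–F#–G–G#.
The walk passes from B into C once, so the octave number goes from 2 to 3.
(Equivalently spelled Ab3.)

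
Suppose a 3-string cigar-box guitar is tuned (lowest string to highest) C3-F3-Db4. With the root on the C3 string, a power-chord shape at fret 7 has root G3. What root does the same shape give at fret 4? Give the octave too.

E3

Moving from fret 7 to fret 4 shifts the root by -3 semitones.
G3 down 3 semitones is E3.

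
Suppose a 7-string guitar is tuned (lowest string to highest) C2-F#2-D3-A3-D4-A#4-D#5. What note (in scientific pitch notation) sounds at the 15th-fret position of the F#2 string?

Each fret is one semitone, so F#2 + 15 = A3.

A3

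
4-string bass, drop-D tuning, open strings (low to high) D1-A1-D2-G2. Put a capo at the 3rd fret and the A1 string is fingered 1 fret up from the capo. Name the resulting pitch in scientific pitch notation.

The capo raises the open A1 by 3 semitones to C2; fretting 1 more gives A1 + 3 + 1 = A1 + 4 semitones = C#2.

C#2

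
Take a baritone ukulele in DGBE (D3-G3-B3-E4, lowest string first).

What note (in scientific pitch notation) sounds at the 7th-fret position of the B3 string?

F#4

B3 is MIDI 59. Adding 7 gives 66, which is F#4.
(Equivalently spelled Gb4.)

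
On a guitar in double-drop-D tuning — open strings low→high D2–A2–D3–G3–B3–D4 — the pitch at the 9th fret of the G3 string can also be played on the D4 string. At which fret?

G3 at fret 9 is G3 + 9 semitones = E4.
The open D4 string is 7 semitones above the open G3, so the same pitch on the D4 string lies at fret 9 − 7 = 2.

2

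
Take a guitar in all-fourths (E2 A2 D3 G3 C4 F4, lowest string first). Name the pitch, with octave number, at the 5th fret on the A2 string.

A2 is MIDI 45. Adding 5 gives 50, which is D3.

D3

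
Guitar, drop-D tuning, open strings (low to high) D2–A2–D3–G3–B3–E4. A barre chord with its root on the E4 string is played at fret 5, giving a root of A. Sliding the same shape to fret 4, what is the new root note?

Moving from fret 5 to fret 4 shifts the root by -1 semitone.
A down 1 semitone is G♯.

G♯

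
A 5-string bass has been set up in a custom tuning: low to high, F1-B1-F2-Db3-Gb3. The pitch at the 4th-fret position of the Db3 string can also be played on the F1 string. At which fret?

24

Db3 at fret 4 is Db3 + 4 semitones = F3.
The open F1 string is 20 semitones below the open Db3, so the same pitch on the F1 string lies at fret 4 + 20 = 24.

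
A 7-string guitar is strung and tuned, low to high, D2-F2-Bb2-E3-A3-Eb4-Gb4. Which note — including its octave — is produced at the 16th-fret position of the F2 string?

Each fret is one semitone, so F2 + 16 = A3.

A3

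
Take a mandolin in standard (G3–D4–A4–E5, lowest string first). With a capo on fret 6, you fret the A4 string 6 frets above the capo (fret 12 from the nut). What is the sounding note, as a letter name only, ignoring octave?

The capo raises the open A4 by 6 semitones to D#5; fretting 6 more gives A4 + 6 + 6 = A4 + 12 semitones, landing on A.

A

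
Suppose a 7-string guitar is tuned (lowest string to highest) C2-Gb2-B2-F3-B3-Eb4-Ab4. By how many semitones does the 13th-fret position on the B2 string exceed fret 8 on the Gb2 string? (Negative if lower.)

10 semitones

B2 at fret 13 → C4 (MIDI 60); Gb2 at fret 8 → D3 (MIDI 50).
60 − 50 = 10, so the two pitches are 10 semitones apart.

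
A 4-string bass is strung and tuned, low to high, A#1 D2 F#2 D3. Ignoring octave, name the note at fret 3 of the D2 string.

The open D2 string plus 3 semitones: D–D#–E–F.

F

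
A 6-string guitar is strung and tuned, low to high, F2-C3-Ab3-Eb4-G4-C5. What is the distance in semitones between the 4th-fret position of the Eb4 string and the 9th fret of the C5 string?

14 semitones

Eb4 at fret 4 → G4 (MIDI 67); C5 at fret 9 → A5 (MIDI 81).
67 − 81 = -14, so the two pitches are 14 semitones apart, with A5 the higher.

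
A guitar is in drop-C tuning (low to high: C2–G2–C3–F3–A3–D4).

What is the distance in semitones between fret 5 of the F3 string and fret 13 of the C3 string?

F3 at fret 5 → A#3 (MIDI 58); C3 at fret 13 → C#4 (MIDI 61).
58 − 61 = -3, so the two pitches are 3 semitones apart, with C#4 the higher.

3 semitones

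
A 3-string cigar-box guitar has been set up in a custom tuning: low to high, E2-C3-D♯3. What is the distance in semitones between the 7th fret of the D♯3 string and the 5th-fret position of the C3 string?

5 semitones

D♯3 at fret 7 → A♯3 (MIDI 58); C3 at fret 5 → F3 (MIDI 53).
58 − 53 = 5, so the two pitches are 5 semitones apart, with A♯3 the higher.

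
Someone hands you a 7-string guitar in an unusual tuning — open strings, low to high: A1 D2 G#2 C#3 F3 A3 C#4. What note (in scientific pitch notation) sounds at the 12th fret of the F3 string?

F4

Each fret is one semitone, so F3 + 12 = F4.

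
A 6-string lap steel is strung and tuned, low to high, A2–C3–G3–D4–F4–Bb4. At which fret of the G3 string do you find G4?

G4 is 12 semitones above the open G3 (G–Ab–A–Bb–…–F–Gb–G), so it sits at fret 12.

12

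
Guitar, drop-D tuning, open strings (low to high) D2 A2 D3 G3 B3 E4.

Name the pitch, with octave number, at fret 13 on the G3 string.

G♯4

Each fret is one semitone, so G3 + 13 = G♯4.
(Equivalently spelled A♭4.)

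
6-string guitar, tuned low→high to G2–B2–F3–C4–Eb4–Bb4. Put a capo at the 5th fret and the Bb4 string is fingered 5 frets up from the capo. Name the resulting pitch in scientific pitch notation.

The capo raises the open Bb4 by 5 semitones to Eb5; fretting 5 more gives Bb4 + 5 + 5 = Bb4 + 10 semitones = Ab5.
(Also written G#.)

Ab5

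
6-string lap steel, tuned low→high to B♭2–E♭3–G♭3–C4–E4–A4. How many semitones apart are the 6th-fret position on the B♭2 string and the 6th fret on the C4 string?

14 semitones

B♭2 at fret 6 → E3 (MIDI 52); C4 at fret 6 → G♭4 (MIDI 66).
52 − 66 = -14, so the two pitches are 14 semitones apart, with G♭4 the higher.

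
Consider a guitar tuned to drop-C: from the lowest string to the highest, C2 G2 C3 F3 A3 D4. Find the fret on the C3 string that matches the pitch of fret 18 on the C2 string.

6

Fret 18 on C2 is MIDI 36 + 18 = 54 (F♯3). On the C3 string (open MIDI 48), that pitch is 54 − 48 = fret 6.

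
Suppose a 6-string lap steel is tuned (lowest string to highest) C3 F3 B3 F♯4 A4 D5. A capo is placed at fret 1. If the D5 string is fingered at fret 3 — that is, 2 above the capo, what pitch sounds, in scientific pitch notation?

F5

The capo raises the open D5 by 1 semitone to D♯5; fretting 2 more gives D5 + 1 + 2 = D5 + 3 semitones = F5.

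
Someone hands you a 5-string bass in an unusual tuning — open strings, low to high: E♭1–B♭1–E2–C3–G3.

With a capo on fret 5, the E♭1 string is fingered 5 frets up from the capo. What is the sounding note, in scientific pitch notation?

D♭2

The capo raises the open E♭1 by 5 semitones to A♭1; fretting 5 more gives E♭1 + 5 + 5 = E♭1 + 10 semitones = D♭2.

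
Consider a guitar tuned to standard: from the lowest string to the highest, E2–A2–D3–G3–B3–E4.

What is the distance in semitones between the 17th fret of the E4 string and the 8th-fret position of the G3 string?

E4 at fret 17 → A5 (MIDI 81); G3 at fret 8 → D♯4 (MIDI 63).
81 − 63 = 18, so the two pitches are 18 semitones apart, with A5 the higher.

18 semitones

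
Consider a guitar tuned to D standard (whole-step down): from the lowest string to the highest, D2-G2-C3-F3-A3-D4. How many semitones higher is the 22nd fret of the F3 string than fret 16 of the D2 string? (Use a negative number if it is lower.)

F3 at fret 22 → D#5 (MIDI 75); D2 at fret 16 → F#3 (MIDI 54).
75 − 54 = 21, so the two pitches are 21 semitones apart.

21 semitones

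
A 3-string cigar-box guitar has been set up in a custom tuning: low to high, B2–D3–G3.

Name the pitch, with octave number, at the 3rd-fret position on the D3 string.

Each fret is one semitone, so D3 + 3 = F3.

F3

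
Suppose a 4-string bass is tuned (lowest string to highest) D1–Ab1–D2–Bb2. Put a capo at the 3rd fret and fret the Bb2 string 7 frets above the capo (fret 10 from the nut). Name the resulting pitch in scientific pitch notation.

The capo raises the open Bb2 by 3 semitones to Db3; fretting 7 more gives Bb2 + 3 + 7 = Bb2 + 10 semitones = Ab3.
(Also written G#.)

Ab3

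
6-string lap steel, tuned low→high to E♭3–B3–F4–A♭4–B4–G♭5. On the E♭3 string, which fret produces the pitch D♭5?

22

D♭5 is 22 semitones above the open E♭3 (Eb–E–F–Gb–…–B–C–Db), so it sits at fret 22.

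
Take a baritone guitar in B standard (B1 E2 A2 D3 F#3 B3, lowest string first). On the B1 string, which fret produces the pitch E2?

E2 is 5 semitones above the open B1 (B–C–C#–D–D#–E), so it sits at fret 5.

5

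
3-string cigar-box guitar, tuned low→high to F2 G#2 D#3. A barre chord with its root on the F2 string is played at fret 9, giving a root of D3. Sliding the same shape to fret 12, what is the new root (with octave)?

F3

Moving from fret 9 to fret 12 shifts the root by 3 semitones.
D3 up 3 semitones is F3.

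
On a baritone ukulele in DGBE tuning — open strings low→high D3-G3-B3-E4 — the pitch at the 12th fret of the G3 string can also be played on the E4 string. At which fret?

Fret 12 on G3 is MIDI 55 + 12 = 67 (G4). On the E4 string (open MIDI 64), that pitch is 67 − 64 = fret 3.

3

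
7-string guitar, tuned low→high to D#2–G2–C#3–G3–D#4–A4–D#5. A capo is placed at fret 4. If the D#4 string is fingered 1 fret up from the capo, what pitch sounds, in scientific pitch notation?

The capo raises the open D#4 by 4 semitones to G4; fretting 1 more gives D#4 + 4 + 1 = D#4 + 5 semitones = G#4.

G#4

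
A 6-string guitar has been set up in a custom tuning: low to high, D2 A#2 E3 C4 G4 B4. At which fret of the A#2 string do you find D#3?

D#3 is 5 semitones above the open A#2 (A#–B–C–C#–D–D#), so it sits at fret 5.

5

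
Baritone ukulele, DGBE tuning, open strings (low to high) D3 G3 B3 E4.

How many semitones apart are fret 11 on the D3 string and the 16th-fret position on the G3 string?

10 semitones

D3 at fret 11 → C#4 (MIDI 61); G3 at fret 16 → B4 (MIDI 71).
61 − 71 = -10, so the two pitches are 10 semitones apart, with B4 the higher.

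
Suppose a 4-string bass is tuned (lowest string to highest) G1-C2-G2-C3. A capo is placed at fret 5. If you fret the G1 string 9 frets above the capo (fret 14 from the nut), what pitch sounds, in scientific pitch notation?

A2

The capo raises the open G1 by 5 semitones to C2; fretting 9 more gives G1 + 5 + 9 = G1 + 14 semitones = A2.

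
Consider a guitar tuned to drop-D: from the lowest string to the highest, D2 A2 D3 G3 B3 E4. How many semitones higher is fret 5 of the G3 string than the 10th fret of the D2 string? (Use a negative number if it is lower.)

12 semitones

G3 at fret 5 → C4 (MIDI 60); D2 at fret 10 → C3 (MIDI 48).
60 − 48 = 12, so the two pitches are 12 semitones apart.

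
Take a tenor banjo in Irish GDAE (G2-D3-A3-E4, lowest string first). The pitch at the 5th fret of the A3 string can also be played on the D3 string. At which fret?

12

Fret 5 on A3 is MIDI 57 + 5 = 62 (D4). On the D3 string (open MIDI 50), that pitch is 62 − 50 = fret 12.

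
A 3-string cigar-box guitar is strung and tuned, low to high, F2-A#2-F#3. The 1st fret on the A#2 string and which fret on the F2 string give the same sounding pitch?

A#2 at fret 1 is A#2 + 1 semitone = B2.
The open F2 string is 5 semitones below the open A#2, so the same pitch on the F2 string lies at fret 1 + 5 = 6.

6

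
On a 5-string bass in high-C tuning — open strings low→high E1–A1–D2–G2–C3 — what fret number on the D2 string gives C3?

10

C3 is 10 semitones above the open D2 (D–D#–E–F–…–A#–B–C), so it sits at fret 10.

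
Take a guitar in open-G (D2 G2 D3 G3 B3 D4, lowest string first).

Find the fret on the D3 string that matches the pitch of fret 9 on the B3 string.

Fret 9 on B3 is MIDI 59 + 9 = 68 (G♯4). On the D3 string (open MIDI 50), that pitch is 68 − 50 = fret 18.

18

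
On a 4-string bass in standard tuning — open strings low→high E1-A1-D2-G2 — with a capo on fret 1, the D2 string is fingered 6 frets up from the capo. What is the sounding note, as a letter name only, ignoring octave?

The capo raises the open D2 by 1 semitone to D#2; fretting 6 more gives D2 + 1 + 6 = D2 + 7 semitones, landing on A.

A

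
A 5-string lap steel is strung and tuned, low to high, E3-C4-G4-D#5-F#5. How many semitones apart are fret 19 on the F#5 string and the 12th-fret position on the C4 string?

25 semitones

F#5 at fret 19 → C#7 (MIDI 97); C4 at fret 12 → C5 (MIDI 72).
97 − 72 = 25, so the two pitches are 25 semitones apart, with C#7 the higher.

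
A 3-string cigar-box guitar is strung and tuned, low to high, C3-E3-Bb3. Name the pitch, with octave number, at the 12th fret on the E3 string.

The open E3 string plus 12 semitones: E–F–Gb–G–…–D–Eb–E.
The walk passes from B into C once, so the octave number goes from 3 to 4.

E4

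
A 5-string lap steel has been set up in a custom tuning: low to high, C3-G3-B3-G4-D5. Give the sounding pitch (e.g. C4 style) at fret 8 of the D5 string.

Each fret is one semitone, so D5 + 8 = A#5.
(Equivalently spelled Bb5.)

A#5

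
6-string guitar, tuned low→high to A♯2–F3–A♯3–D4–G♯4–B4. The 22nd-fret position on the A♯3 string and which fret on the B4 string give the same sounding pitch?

Fret 22 on A♯3 is MIDI 58 + 22 = 80 (G♯5). On the B4 string (open MIDI 71), that pitch is 80 − 71 = fret 9.

9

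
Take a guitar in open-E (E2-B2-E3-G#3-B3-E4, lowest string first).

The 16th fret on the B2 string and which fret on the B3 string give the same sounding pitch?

Fret 16 on B2 is MIDI 47 + 16 = 63 (D#4). On the B3 string (open MIDI 59), that pitch is 63 − 59 = fret 4.

4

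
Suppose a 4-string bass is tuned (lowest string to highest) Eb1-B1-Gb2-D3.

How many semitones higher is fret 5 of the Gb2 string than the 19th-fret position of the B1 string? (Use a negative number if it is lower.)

-7 semitones

Gb2 at fret 5 → B2 (MIDI 47); B1 at fret 19 → Gb3 (MIDI 54).
47 − 54 = -7, so the two pitches are 7 semitones apart.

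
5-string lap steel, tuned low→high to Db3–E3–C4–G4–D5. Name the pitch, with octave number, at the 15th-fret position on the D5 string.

F6

The open D5 string plus 15 semitones: D–Eb–E–F–…–Eb–E–F.
The walk passes from B into C once, so the octave number goes from 5 to 6.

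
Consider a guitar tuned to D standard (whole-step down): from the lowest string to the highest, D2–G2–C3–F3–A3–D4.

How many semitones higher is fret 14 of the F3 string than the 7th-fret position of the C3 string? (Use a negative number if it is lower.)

F3 at fret 14 → G4 (MIDI 67); C3 at fret 7 → G3 (MIDI 55).
67 − 55 = 12, so the two pitches are 12 semitones apart.

12 semitones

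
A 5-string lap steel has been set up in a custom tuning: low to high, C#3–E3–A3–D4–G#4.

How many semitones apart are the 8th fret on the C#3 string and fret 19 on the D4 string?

24 semitones

C#3 at fret 8 → A3 (MIDI 57); D4 at fret 19 → A5 (MIDI 81).
57 − 81 = -24, so the two pitches are 24 semitones apart, with A5 the higher.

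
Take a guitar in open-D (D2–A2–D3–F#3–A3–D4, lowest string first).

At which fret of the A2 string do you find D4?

D4 is 17 semitones above the open A2 (A–A#–B–C–…–C–C#–D), so it sits at fret 17.

17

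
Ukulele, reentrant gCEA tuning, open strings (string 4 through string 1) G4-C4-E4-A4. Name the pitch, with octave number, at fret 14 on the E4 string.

F♯5

Each fret is one semitone, so E4 + 14 = F♯5.
(Equivalently spelled G♭5.)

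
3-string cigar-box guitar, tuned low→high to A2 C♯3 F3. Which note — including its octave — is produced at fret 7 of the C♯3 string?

C♯3 is MIDI 49. Adding 7 gives 56, which is G♯3.

G♯3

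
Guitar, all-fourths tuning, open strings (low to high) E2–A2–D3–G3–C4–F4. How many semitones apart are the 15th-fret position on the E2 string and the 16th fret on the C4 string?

E2 at fret 15 → G3 (MIDI 55); C4 at fret 16 → E5 (MIDI 76).
55 − 76 = -21, so the two pitches are 21 semitones apart, with E5 the higher.

21 semitones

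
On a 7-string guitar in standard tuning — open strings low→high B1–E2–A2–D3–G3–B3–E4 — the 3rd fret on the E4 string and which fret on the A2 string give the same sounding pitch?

22

Fret 3 on E4 is MIDI 64 + 3 = 67 (G4). On the A2 string (open MIDI 45), that pitch is 67 − 45 = fret 22.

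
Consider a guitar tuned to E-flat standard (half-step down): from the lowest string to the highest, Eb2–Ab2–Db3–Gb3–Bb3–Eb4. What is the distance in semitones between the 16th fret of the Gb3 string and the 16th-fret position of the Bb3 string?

4 semitones

Gb3 at fret 16 → Bb4 (MIDI 70); Bb3 at fret 16 → D5 (MIDI 74).
70 − 74 = -4, so the two pitches are 4 semitones apart, with D5 the higher.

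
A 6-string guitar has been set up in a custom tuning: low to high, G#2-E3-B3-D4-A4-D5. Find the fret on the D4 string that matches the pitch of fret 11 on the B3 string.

8

B3 at fret 11 is B3 + 11 semitones = A#4.
The open D4 string is 3 semitones above the open B3, so the same pitch on the D4 string lies at fret 11 − 3 = 8.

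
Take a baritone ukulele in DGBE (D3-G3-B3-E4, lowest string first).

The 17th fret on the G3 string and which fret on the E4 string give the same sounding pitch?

Fret 17 on G3 is MIDI 55 + 17 = 72 (C5). On the E4 string (open MIDI 64), that pitch is 72 − 64 = fret 8.

8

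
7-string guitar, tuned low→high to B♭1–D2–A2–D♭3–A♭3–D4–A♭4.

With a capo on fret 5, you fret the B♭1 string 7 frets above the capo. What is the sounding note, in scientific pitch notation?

The capo raises the open B♭1 by 5 semitones to E♭2; fretting 7 more gives B♭1 + 5 + 7 = B♭1 + 12 semitones = B♭2.
(Also written A♯.)

B♭2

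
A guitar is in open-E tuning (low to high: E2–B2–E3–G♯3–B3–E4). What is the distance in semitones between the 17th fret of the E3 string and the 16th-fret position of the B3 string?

E3 at fret 17 → A4 (MIDI 69); B3 at fret 16 → D♯5 (MIDI 75).
69 − 75 = -6, so the two pitches are 6 semitones apart, with D♯5 the higher.

6 semitones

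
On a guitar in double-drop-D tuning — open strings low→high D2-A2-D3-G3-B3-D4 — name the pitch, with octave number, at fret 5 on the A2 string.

D3

A2 is MIDI 45. Adding 5 gives 50, which is D3.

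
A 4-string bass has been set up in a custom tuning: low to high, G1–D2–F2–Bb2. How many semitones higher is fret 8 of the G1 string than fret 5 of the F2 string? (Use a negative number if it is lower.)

G1 at fret 8 → Eb2 (MIDI 39); F2 at fret 5 → Bb2 (MIDI 46).
39 − 46 = -7, so the two pitches are 7 semitones apart.

-7 semitones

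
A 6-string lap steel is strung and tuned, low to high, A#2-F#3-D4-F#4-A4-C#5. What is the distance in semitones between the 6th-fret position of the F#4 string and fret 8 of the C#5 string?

9 semitones

F#4 at fret 6 → C5 (MIDI 72); C#5 at fret 8 → A5 (MIDI 81).
72 − 81 = -9, so the two pitches are 9 semitones apart, with A5 the higher.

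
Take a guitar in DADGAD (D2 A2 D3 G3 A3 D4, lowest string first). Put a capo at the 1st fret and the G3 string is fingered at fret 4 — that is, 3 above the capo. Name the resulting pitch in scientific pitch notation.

The capo raises the open G3 by 1 semitone to G#3; fretting 3 more gives G3 + 1 + 3 = G3 + 4 semitones = B3.

B3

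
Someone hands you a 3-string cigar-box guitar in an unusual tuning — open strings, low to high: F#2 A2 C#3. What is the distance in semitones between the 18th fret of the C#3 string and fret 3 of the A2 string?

C#3 at fret 18 → G4 (MIDI 67); A2 at fret 3 → C3 (MIDI 48).
67 − 48 = 19, so the two pitches are 19 semitones apart, with G4 the higher.

19 semitones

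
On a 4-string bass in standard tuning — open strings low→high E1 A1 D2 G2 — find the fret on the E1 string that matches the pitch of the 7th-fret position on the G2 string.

Fret 7 on G2 is MIDI 43 + 7 = 50 (D3). On the E1 string (open MIDI 28), that pitch is 50 − 28 = fret 22.

22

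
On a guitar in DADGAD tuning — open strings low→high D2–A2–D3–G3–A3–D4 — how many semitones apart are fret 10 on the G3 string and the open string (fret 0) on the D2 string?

G3 at fret 10 → F4 (MIDI 65); D2 at fret 0 → D2 (MIDI 38).
65 − 38 = 27, so the two pitches are 27 semitones apart, with F4 the higher.

27 semitones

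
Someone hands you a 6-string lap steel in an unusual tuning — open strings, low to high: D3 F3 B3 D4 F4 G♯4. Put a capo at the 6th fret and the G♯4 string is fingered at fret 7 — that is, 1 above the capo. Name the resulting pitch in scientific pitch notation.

D♯5

The capo raises the open G♯4 by 6 semitones to D5; fretting 1 more gives G♯4 + 6 + 1 = G♯4 + 7 semitones = D♯5.
(Also written E♭.)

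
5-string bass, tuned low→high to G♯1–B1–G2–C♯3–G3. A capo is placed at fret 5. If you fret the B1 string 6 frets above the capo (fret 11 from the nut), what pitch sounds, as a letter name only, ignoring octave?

The capo raises the open B1 by 5 semitones to E2; fretting 6 more gives B1 + 5 + 6 = B1 + 11 semitones, landing on A♯.
(Also written B♭.)

A♯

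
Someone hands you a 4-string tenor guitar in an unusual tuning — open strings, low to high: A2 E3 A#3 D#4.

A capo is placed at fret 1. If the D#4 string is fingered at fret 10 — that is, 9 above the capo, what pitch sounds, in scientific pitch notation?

The capo raises the open D#4 by 1 semitone to E4; fretting 9 more gives D#4 + 1 + 9 = D#4 + 10 semitones = C#5.
(Also written Db.)

C#5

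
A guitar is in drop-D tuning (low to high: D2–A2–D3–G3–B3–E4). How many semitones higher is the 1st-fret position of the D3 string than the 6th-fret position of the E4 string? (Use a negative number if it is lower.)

D3 at fret 1 → D#3 (MIDI 51); E4 at fret 6 → A#4 (MIDI 70).
51 − 70 = -19, so the two pitches are 19 semitones apart.

-19 semitones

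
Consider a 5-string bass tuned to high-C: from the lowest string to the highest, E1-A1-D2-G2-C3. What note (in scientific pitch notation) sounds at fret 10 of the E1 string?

Each fret is one semitone, so E1 + 10 = D2.

D2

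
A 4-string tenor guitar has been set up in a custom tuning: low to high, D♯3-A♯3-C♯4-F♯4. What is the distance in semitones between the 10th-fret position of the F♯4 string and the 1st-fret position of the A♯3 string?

F♯4 at fret 10 → E5 (MIDI 76); A♯3 at fret 1 → B3 (MIDI 59).
76 − 59 = 17, so the two pitches are 17 semitones apart, with E5 the higher.

17 semitones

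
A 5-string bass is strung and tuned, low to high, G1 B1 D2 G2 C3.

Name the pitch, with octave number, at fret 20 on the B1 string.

The open B1 string plus 20 semitones: B–C–Db–D–…–F–Gb–G.
The walk passes from B into C 2 times, so the octave number goes from 1 to 3.

G3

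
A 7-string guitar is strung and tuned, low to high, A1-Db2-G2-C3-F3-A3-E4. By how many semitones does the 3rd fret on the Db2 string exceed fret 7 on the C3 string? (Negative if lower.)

-15 semitones

Db2 at fret 3 → E2 (MIDI 40); C3 at fret 7 → G3 (MIDI 55).
40 − 55 = -15, so the two pitches are 15 semitones apart.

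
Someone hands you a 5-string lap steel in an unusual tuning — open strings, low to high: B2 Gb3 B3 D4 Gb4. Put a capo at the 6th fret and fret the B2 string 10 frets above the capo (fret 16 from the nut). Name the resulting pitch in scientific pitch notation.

The capo raises the open B2 by 6 semitones to F3; fretting 10 more gives B2 + 6 + 10 = B2 + 16 semitones = Eb4.
(Also written D#.)

Eb4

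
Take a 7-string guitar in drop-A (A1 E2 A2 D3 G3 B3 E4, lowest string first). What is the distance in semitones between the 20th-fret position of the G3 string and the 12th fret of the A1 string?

30 semitones

G3 at fret 20 → D#5 (MIDI 75); A1 at fret 12 → A2 (MIDI 45).
75 − 45 = 30, so the two pitches are 30 semitones apart, with D#5 the higher.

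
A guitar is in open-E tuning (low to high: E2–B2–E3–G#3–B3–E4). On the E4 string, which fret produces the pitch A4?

5

A4 is 5 semitones above the open E4 (E–F–F#–G–G#–A), so it sits at fret 5.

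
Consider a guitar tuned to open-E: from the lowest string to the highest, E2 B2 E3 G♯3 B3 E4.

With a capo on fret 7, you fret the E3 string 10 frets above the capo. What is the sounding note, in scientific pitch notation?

The capo raises the open E3 by 7 semitones to B3; fretting 10 more gives E3 + 7 + 10 = E3 + 17 semitones = A4.

A4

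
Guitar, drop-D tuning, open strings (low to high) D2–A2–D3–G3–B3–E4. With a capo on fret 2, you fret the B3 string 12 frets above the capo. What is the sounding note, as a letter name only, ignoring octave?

C#

The capo raises the open B3 by 2 semitones to C#4; fretting 12 more gives B3 + 2 + 12 = B3 + 14 semitones, landing on C#.
(Also written Db.)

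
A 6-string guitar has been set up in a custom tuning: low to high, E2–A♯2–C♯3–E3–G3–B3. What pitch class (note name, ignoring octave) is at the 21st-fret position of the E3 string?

C♯

The open E3 string plus 21 semitones: E–F–F#–G–…–B–C–C#.
(Equivalently spelled D♭.)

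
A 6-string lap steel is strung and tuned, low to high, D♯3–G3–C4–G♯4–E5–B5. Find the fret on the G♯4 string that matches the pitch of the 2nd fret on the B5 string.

17

B5 at fret 2 is B5 + 2 semitones = C♯6.
The open G♯4 string is 15 semitones below the open B5, so the same pitch on the G♯4 string lies at fret 2 + 15 = 17.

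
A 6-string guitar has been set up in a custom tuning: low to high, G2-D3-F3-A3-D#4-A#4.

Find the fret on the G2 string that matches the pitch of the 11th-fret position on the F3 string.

F3 at fret 11 is F3 + 11 semitones = E4.
The open G2 string is 10 semitones below the open F3, so the same pitch on the G2 string lies at fret 11 + 10 = 21.

21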